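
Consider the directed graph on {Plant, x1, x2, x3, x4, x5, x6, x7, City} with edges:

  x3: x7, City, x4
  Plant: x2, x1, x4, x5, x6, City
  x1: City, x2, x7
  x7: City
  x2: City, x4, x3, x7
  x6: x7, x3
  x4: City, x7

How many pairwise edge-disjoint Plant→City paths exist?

5

Assign every edge capacity 1; by Menger, the answer equals the max flow.
Path Plant→City (+1); total 1.
Path Plant→x1→City (+1); total 2.
Path Plant→x2→City (+1); total 3.
Path Plant→x4→City (+1); total 4.
Path Plant→x6→x3→City (+1); total 5.
No residual Plant→City path; max flow = 5.
Certifying cut of size 5: {Plant→City, Plant→x1, Plant→x2, Plant→x4, Plant→x6}.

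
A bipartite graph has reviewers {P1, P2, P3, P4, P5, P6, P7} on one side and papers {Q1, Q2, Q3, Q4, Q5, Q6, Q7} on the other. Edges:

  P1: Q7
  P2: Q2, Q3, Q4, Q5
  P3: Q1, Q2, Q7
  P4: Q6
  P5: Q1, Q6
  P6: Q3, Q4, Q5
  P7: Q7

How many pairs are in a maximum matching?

Unit-capacity flow: source→left, listed edges, right→sink; max matching = max flow.
Augmenting path P1→Q7 (+1); matched 1.
Augmenting path P2→Q2 (+1); matched 2.
Augmenting path P3→Q1 (+1); matched 3.
Augmenting path P4→Q6 (+1); matched 4.
Augmenting path P6→Q3 (+1); matched 5.
Augmenting path P5→Q1→P3→Q2→P2→Q4 (+1); matched 6.
No augmenting path remains; maximum matching = 6.
König certificate: {P2, P3, P4, P5, P6, Q7} is a vertex cover of size 6 (every listed pair touches it), so no matching can be larger.

6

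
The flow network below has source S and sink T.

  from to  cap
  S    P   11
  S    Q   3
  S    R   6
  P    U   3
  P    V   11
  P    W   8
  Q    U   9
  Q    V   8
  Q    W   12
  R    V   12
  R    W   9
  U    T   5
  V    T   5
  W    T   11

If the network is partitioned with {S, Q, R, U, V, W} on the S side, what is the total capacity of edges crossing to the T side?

Edges leaving {S, Q, R, U, V, W}: S→P (11), U→T (5), V→T (5), W→T (11).
Cut capacity = 11 + 5 + 5 + 11 = 32.

32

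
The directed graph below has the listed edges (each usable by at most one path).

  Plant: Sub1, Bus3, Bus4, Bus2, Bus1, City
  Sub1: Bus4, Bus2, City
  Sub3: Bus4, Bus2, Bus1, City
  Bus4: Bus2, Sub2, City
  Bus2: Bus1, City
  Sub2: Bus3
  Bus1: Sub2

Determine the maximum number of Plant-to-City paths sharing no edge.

4

Assign every edge capacity 1; by Menger, the answer equals the max flow.
Path Plant→City (+1); total 1.
Path Plant→Sub1→City (+1); total 2.
Path Plant→Bus4→City (+1); total 3.
Path Plant→Bus2→City (+1); total 4.
No residual Plant→City path; max flow = 4.
Certifying cut of size 4: {Plant→Bus2, Plant→Bus4, Plant→City, Plant→Sub1}.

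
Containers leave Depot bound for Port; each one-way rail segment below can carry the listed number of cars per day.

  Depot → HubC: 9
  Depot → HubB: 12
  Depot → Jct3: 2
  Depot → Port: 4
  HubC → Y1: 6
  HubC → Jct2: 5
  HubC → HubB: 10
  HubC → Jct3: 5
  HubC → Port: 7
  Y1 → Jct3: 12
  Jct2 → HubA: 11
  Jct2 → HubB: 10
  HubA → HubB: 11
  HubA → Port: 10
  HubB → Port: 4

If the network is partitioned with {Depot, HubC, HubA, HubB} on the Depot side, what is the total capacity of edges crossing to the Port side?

43

Edges leaving {Depot, HubC, HubA, HubB}: Depot→Jct3 (2), Depot→Port (4), HubC→Y1 (6), HubC→Jct2 (5), HubC→Jct3 (5), HubC→Port (7), HubA→Port (10), HubB→Port (4).
Cut capacity = 2 + 4 + 6 + 5 + 5 + 7 + 10 + 4 = 43.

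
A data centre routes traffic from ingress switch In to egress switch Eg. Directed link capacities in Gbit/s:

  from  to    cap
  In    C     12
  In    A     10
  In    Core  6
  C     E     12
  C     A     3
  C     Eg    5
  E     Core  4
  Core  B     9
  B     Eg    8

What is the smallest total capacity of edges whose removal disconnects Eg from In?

Augment In→C→Eg: bottleneck 5, flow now 5.
Augment In→Core→B→Eg: bottleneck 6, flow now 11.
Augment In→C→E→Core→B→Eg: bottleneck 2, flow now 13.
No augmenting path remains; maximum flow = 13.
By max-flow min-cut, the minimum cut capacity equals the max flow.
In the residual graph, reachable from In: {In, C, E, A, Core, B}.
Min-cut edges: C→Eg (5), B→Eg (8); capacity 5 + 8 = 13.

13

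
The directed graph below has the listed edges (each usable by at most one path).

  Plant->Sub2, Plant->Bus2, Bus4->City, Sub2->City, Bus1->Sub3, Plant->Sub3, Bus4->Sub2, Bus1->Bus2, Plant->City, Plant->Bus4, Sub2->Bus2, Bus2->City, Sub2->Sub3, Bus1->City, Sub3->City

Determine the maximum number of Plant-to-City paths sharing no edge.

Assign every edge capacity 1; by Menger, the answer equals the max flow.
Path Plant→City (+1); total 1.
Path Plant→Bus4→City (+1); total 2.
Path Plant→Sub2→City (+1); total 3.
Path Plant→Bus2→City (+1); total 4.
Path Plant→Sub3→City (+1); total 5.
No residual Plant→City path; max flow = 5.
Certifying cut of size 5: {Plant→Bus2, Plant→Bus4, Plant→City, Plant→Sub2, Plant→Sub3}.

5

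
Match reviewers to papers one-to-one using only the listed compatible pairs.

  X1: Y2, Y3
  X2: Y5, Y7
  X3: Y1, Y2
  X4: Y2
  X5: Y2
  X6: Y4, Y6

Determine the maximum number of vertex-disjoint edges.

5

Unit-capacity flow: source→left, listed edges, right→sink; max matching = max flow.
Augmenting path X1→Y2 (+1); matched 1.
Augmenting path X2→Y5 (+1); matched 2.
Augmenting path X3→Y1 (+1); matched 3.
Augmenting path X6→Y4 (+1); matched 4.
Augmenting path X4→Y2→X1→Y3 (+1); matched 5.
No augmenting path remains; maximum matching = 5.
König certificate: {X1, X2, X3, X6, Y2} is a vertex cover of size 5 (every listed pair touches it), so no matching can be larger.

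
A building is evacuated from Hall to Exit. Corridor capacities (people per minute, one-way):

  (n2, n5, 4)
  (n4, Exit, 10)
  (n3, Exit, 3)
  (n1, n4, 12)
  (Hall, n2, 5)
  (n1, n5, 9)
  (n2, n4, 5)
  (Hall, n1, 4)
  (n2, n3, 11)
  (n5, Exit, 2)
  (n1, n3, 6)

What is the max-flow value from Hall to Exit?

Augment Hall→n1→n3→Exit: bottleneck 3, flow now 3.
Augment Hall→n1→n4→Exit: bottleneck 1, flow now 4.
Augment Hall→n2→n4→Exit: bottleneck 5, flow now 9.
No augmenting path remains; maximum flow = 9.
In the residual graph, reachable from Hall: {Hall}.
Min-cut edges: Hall→n1 (4), Hall→n2 (5); capacity 4 + 5 = 9.
This cut is saturated, so no flow can exceed 9.

9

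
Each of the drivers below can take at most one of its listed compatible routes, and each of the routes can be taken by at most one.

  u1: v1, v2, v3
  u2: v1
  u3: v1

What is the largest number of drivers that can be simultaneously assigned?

2

Unit-capacity flow: source→left, listed edges, right→sink; max matching = max flow.
Augmenting path u1→v1 (+1); matched 1.
Augmenting path u2→v1→u1→v2 (+1); matched 2.
No augmenting path remains; maximum matching = 2.
König certificate: {u1, v1} is a vertex cover of size 2 (every listed pair touches it), so no matching can be larger.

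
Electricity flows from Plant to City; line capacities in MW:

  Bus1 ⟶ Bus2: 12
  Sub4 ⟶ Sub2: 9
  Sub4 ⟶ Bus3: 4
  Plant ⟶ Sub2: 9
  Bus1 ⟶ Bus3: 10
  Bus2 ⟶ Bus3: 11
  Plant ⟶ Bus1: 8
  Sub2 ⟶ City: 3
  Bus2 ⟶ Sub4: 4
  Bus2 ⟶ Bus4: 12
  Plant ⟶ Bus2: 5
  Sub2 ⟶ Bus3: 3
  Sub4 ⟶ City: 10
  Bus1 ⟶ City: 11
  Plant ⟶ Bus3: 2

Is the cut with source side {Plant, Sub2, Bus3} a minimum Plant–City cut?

Given cut capacity: 8 + 5 + 3 = 16.
Augment Plant→Bus1→City: bottleneck 8, flow now 8.
Augment Plant→Sub2→City: bottleneck 3, flow now 11.
Augment Plant→Bus2→Sub4→City: bottleneck 4, flow now 15.
No augmenting path remains; maximum flow = 15.
In the residual graph, reachable from Plant: {Plant, Bus2, Sub2, Bus3, Bus4}.
Min-cut edges: Plant→Bus1 (8), Bus2→Sub4 (4), Sub2→City (3); capacity 8 + 4 + 3 = 15.
Cut capacity 16 exceeds the max flow 15, so it is not minimum.

No — its capacity is 16, but the minimum cut has capacity 15.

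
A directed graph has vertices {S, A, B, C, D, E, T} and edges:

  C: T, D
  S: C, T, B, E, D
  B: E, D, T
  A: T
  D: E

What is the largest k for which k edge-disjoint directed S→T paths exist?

3

Assign every edge capacity 1; by Menger, the answer equals the max flow.
Path S→T (+1); total 1.
Path S→B→T (+1); total 2.
Path S→C→T (+1); total 3.
No residual S→T path; max flow = 3.
Certifying cut of size 3: {S→B, S→C, S→T}.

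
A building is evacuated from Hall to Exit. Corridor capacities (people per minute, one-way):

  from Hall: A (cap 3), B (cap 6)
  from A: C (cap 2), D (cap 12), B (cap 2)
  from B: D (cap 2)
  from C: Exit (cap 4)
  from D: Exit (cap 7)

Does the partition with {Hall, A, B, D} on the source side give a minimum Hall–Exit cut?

No — its capacity is 9, but the minimum cut has capacity 5.

Given cut capacity: 2 + 7 = 9.
Augment Hall→A→C→Exit: bottleneck 2, flow now 2.
Augment Hall→A→D→Exit: bottleneck 1, flow now 3.
Augment Hall→B→D→Exit: bottleneck 2, flow now 5.
No augmenting path remains; maximum flow = 5.
In the residual graph, reachable from Hall: {Hall, B}.
Min-cut edges: Hall→A (3), B→D (2); capacity 3 + 2 = 5.
Cut capacity 9 exceeds the max flow 5, so it is not minimum.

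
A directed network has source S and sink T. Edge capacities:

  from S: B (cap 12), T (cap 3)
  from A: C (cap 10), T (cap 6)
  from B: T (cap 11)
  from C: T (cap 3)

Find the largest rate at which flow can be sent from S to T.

14

Augment S→T: bottleneck 3, flow now 3.
Augment S→B→T: bottleneck 11, flow now 14.
No augmenting path remains; maximum flow = 14.
In the residual graph, reachable from S: {S, B}.
Min-cut edges: S→T (3), B→T (11); capacity 3 + 11 = 14.
This cut is saturated, so no flow can exceed 14.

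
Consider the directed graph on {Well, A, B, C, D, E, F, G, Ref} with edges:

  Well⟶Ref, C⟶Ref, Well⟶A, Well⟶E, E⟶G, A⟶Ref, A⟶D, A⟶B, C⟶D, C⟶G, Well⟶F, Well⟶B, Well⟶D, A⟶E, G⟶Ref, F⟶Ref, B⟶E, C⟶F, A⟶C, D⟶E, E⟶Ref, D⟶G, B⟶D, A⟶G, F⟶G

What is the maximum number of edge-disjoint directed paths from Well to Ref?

Assign every edge capacity 1; by Menger, the answer equals the max flow.
Path Well→Ref (+1); total 1.
Path Well→A→Ref (+1); total 2.
Path Well→E→Ref (+1); total 3.
Path Well→F→Ref (+1); total 4.
Path Well→D→G→Ref (+1); total 5.
No residual Well→Ref path; max flow = 5.
Certifying cut of size 5: {E→Ref, G→Ref, Well→A, Well→F, Well→Ref}.

5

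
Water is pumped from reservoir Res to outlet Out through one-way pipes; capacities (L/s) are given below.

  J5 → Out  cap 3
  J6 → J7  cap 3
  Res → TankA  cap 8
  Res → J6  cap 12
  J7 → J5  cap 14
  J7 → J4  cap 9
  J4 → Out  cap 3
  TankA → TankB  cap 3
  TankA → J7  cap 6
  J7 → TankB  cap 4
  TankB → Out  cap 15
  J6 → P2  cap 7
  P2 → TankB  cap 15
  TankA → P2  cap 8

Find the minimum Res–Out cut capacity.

Augment Res→TankA→TankB→Out: bottleneck 3, flow now 3.
Augment Res→J6→P2→TankB→Out: bottleneck 7, flow now 10.
Augment Res→J6→J7→J4→Out: bottleneck 3, flow now 13.
Augment Res→TankA→P2→TankB→Out: bottleneck 5, flow now 18.
No augmenting path remains; maximum flow = 18.
By max-flow min-cut, the minimum cut capacity equals the max flow.
In the residual graph, reachable from Res: {Res, J6}.
Min-cut edges: Res→TankA (8), J6→P2 (7), J6→J7 (3); capacity 8 + 7 + 3 = 18.

18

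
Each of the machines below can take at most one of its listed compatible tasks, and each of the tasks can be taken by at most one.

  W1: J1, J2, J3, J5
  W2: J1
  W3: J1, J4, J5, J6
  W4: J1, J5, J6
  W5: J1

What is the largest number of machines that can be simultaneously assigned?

Unit-capacity flow: source→left, listed edges, right→sink; max matching = max flow.
Augmenting path W1→J1 (+1); matched 1.
Augmenting path W3→J4 (+1); matched 2.
Augmenting path W4→J5 (+1); matched 3.
Augmenting path W2→J1→W1→J2 (+1); matched 4.
No augmenting path remains; maximum matching = 4.
König certificate: {W1, W3, W4, J1} is a vertex cover of size 4 (every listed pair touches it), so no matching can be larger.

4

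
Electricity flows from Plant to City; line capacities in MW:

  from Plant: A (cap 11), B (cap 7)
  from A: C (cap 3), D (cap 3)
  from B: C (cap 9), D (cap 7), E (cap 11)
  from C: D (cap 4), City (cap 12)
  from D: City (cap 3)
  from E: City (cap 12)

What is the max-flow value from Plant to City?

13

Augment Plant→A→C→City: bottleneck 3, flow now 3.
Augment Plant→A→D→City: bottleneck 3, flow now 6.
Augment Plant→B→C→City: bottleneck 7, flow now 13.
No augmenting path remains; maximum flow = 13.
In the residual graph, reachable from Plant: {Plant, A}.
Min-cut edges: Plant→B (7), A→C (3), A→D (3); capacity 7 + 3 + 3 = 13.
This cut is saturated, so no flow can exceed 13.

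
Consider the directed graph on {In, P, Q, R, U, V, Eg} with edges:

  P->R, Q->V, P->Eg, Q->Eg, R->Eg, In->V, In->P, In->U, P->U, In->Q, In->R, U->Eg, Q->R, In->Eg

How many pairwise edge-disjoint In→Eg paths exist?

5

Assign every edge capacity 1; by Menger, the answer equals the max flow.
Path In→Eg (+1); total 1.
Path In→P→Eg (+1); total 2.
Path In→Q→Eg (+1); total 3.
Path In→R→Eg (+1); total 4.
Path In→U→Eg (+1); total 5.
No residual In→Eg path; max flow = 5.
Certifying cut of size 5: {In→Eg, In→P, In→Q, In→R, In→U}.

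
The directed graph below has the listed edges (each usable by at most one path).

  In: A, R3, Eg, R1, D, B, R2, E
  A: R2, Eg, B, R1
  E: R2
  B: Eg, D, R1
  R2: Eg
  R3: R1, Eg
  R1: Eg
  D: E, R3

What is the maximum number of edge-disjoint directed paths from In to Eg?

6

Assign every edge capacity 1; by Menger, the answer equals the max flow.
Path In→Eg (+1); total 1.
Path In→A→Eg (+1); total 2.
Path In→B→Eg (+1); total 3.
Path In→R3→Eg (+1); total 4.
Path In→R2→Eg (+1); total 5.
Path In→R1→Eg (+1); total 6.
No residual In→Eg path; max flow = 6.
Certifying cut of size 6: {In→A, In→B, In→Eg, R1→Eg, R2→Eg, R3→Eg}.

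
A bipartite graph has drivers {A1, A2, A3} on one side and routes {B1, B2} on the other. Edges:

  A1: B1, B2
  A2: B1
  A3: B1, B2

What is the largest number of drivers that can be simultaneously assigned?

2

Unit-capacity flow: source→left, listed edges, right→sink; max matching = max flow.
Augmenting path A1→B1 (+1); matched 1.
Augmenting path A3→B2 (+1); matched 2.
No augmenting path remains; maximum matching = 2.
König certificate: {B1, B2} is a vertex cover of size 2 (every listed pair touches it), so no matching can be larger.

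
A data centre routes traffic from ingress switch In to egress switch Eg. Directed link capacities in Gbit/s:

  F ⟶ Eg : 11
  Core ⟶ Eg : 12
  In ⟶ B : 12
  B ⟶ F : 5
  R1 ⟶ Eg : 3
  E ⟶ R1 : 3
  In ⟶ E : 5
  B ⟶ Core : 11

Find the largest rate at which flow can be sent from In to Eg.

15

Augment In→E→R1→Eg: bottleneck 3, flow now 3.
Augment In→B→Core→Eg: bottleneck 11, flow now 14.
Augment In→B→F→Eg: bottleneck 1, flow now 15.
No augmenting path remains; maximum flow = 15.
In the residual graph, reachable from In: {In, E}.
Min-cut edges: In→B (12), E→R1 (3); capacity 12 + 3 = 15.
This cut is saturated, so no flow can exceed 15.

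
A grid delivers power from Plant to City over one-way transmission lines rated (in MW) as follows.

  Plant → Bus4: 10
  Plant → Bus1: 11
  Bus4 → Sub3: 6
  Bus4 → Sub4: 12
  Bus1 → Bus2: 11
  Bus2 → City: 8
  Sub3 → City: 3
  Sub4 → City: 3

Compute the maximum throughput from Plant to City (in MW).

Augment Plant→Bus4→Sub3→City: bottleneck 3, flow now 3.
Augment Plant→Bus4→Sub4→City: bottleneck 3, flow now 6.
Augment Plant→Bus1→Bus2→City: bottleneck 8, flow now 14.
No augmenting path remains; maximum flow = 14.
In the residual graph, reachable from Plant: {Plant, Bus4, Bus1, Bus2, Sub3, Sub4}.
Min-cut edges: Bus2→City (8), Sub3→City (3), Sub4→City (3); capacity 8 + 3 + 3 = 14.
This cut is saturated, so no flow can exceed 14.

14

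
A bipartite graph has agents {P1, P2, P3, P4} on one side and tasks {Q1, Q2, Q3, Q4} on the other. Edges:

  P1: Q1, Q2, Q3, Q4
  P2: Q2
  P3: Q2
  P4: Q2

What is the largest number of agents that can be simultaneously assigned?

2

Unit-capacity flow: source→left, listed edges, right→sink; max matching = max flow.
Augmenting path P1→Q1 (+1); matched 1.
Augmenting path P2→Q2 (+1); matched 2.
No augmenting path remains; maximum matching = 2.
König certificate: {P1, Q2} is a vertex cover of size 2 (every listed pair touches it), so no matching can be larger.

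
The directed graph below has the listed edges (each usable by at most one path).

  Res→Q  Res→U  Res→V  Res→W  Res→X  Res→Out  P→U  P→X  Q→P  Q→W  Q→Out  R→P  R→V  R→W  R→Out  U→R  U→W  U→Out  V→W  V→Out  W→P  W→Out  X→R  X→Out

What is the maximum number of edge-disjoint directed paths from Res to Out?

6

Assign every edge capacity 1; by Menger, the answer equals the max flow.
Path Res→Out (+1); total 1.
Path Res→Q→Out (+1); total 2.
Path Res→U→Out (+1); total 3.
Path Res→V→Out (+1); total 4.
Path Res→W→Out (+1); total 5.
Path Res→X→Out (+1); total 6.
No residual Res→Out path; max flow = 6.
Certifying cut of size 6: {Res→Out, Res→Q, Res→U, Res→V, Res→W, Res→X}.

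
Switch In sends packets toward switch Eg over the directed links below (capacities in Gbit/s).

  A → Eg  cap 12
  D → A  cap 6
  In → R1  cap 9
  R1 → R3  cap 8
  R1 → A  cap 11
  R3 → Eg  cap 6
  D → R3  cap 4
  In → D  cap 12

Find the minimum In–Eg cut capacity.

Augment In→R1→A→Eg: bottleneck 9, flow now 9.
Augment In→D→A→Eg: bottleneck 3, flow now 12.
Augment In→D→R3→Eg: bottleneck 4, flow now 16.
Augment In→D→A→R1→R3→Eg: bottleneck 2, flow now 18. (uses reverse residual edge)
No augmenting path remains; maximum flow = 18.
By max-flow min-cut, the minimum cut capacity equals the max flow.
In the residual graph, reachable from In: {In, R1, D, A, R3}.
Min-cut edges: A→Eg (12), R3→Eg (6); capacity 12 + 6 = 18.

18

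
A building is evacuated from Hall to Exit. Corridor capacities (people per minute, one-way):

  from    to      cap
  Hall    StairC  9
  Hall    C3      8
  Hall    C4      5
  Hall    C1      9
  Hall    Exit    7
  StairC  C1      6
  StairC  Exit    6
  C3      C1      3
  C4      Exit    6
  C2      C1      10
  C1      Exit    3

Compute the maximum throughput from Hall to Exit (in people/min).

21

Augment Hall→Exit: bottleneck 7, flow now 7.
Augment Hall→StairC→Exit: bottleneck 6, flow now 13.
Augment Hall→C4→Exit: bottleneck 5, flow now 18.
Augment Hall→C1→Exit: bottleneck 3, flow now 21.
No augmenting path remains; maximum flow = 21.
In the residual graph, reachable from Hall: {Hall, StairC, C3, C1}.
Min-cut edges: Hall→C4 (5), Hall→Exit (7), StairC→Exit (6), C1→Exit (3); capacity 5 + 7 + 6 + 3 = 21.
This cut is saturated, so no flow can exceed 21.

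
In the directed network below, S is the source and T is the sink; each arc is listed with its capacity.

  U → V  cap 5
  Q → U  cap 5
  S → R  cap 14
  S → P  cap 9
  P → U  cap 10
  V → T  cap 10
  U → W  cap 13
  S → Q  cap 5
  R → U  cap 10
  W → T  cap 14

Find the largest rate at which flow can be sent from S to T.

18

Augment S→P→U→V→T: bottleneck 5, flow now 5.
Augment S→P→U→W→T: bottleneck 4, flow now 9.
Augment S→Q→U→W→T: bottleneck 5, flow now 14.
Augment S→R→U→W→T: bottleneck 4, flow now 18.
No augmenting path remains; maximum flow = 18.
In the residual graph, reachable from S: {S, P, Q, R, U}.
Min-cut edges: U→V (5), U→W (13); capacity 5 + 13 = 18.
This cut is saturated, so no flow can exceed 18.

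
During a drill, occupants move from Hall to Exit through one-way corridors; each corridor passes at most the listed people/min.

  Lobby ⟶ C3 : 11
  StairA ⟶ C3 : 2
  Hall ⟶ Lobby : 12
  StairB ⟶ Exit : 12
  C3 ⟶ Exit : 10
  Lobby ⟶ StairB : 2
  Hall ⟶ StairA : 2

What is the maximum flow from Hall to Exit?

12

Augment Hall→StairA→C3→Exit: bottleneck 2, flow now 2.
Augment Hall→Lobby→C3→Exit: bottleneck 8, flow now 10.
Augment Hall→Lobby→StairB→Exit: bottleneck 2, flow now 12.
No augmenting path remains; maximum flow = 12.
In the residual graph, reachable from Hall: {Hall, StairA, Lobby, C3}.
Min-cut edges: Lobby→StairB (2), C3→Exit (10); capacity 2 + 10 = 12.
This cut is saturated, so no flow can exceed 12.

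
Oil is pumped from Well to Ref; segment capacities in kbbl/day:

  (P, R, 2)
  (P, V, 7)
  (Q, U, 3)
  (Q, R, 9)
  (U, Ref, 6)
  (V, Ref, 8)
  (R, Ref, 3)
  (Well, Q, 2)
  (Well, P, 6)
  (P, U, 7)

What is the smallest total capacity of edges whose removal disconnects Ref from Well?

8

Augment Well→P→R→Ref: bottleneck 2, flow now 2.
Augment Well→P→U→Ref: bottleneck 4, flow now 6.
Augment Well→Q→R→Ref: bottleneck 1, flow now 7.
Augment Well→Q→U→Ref: bottleneck 1, flow now 8.
No augmenting path remains; maximum flow = 8.
By max-flow min-cut, the minimum cut capacity equals the max flow.
In the residual graph, reachable from Well: {Well}.
Min-cut edges: Well→P (6), Well→Q (2); capacity 6 + 2 = 8.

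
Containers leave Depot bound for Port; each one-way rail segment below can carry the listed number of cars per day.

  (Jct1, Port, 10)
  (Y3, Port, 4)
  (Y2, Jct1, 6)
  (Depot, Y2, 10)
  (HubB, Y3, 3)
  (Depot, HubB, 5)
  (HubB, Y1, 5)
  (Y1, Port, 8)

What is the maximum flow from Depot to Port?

Augment Depot→Y2→Jct1→Port: bottleneck 6, flow now 6.
Augment Depot→HubB→Y3→Port: bottleneck 3, flow now 9.
Augment Depot→HubB→Y1→Port: bottleneck 2, flow now 11.
No augmenting path remains; maximum flow = 11.
In the residual graph, reachable from Depot: {Depot, Y2}.
Min-cut edges: Depot→HubB (5), Y2→Jct1 (6); capacity 5 + 6 = 11.
This cut is saturated, so no flow can exceed 11.

11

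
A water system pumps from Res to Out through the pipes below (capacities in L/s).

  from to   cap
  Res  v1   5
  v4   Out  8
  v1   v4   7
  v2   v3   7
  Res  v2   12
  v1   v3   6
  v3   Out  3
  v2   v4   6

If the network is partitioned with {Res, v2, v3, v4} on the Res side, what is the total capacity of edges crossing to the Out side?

16

Edges leaving {Res, v2, v3, v4}: Res→v1 (5), v3→Out (3), v4→Out (8).
Cut capacity = 5 + 3 + 8 = 16.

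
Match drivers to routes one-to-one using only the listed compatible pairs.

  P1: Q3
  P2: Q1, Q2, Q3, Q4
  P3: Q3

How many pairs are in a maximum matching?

2

Unit-capacity flow: source→left, listed edges, right→sink; max matching = max flow.
Augmenting path P1→Q3 (+1); matched 1.
Augmenting path P2→Q1 (+1); matched 2.
No augmenting path remains; maximum matching = 2.
König certificate: {P2, Q3} is a vertex cover of size 2 (every listed pair touches it), so no matching can be larger.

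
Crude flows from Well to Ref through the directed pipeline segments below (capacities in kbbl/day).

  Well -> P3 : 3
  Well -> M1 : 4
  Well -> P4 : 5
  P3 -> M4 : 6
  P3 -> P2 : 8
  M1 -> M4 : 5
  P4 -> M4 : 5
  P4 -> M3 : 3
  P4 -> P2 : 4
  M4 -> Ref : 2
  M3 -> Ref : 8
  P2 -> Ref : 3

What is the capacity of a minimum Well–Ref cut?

Augment Well→P3→M4→Ref: bottleneck 2, flow now 2.
Augment Well→P3→P2→Ref: bottleneck 1, flow now 3.
Augment Well→P4→M3→Ref: bottleneck 3, flow now 6.
Augment Well→P4→P2→Ref: bottleneck 2, flow now 8.
No augmenting path remains; maximum flow = 8.
By max-flow min-cut, the minimum cut capacity equals the max flow.
In the residual graph, reachable from Well: {Well, P3, M1, P4, M4, P2}.
Min-cut edges: P4→M3 (3), M4→Ref (2), P2→Ref (3); capacity 3 + 2 + 3 = 8.

8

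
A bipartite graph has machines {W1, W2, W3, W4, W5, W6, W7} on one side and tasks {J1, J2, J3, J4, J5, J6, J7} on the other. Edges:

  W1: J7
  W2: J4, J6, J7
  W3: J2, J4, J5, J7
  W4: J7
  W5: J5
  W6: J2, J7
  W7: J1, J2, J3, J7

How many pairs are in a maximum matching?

Unit-capacity flow: source→left, listed edges, right→sink; max matching = max flow.
Augmenting path W1→J7 (+1); matched 1.
Augmenting path W2→J4 (+1); matched 2.
Augmenting path W3→J2 (+1); matched 3.
Augmenting path W5→J5 (+1); matched 4.
Augmenting path W7→J1 (+1); matched 5.
Augmenting path W6→J2→W3→J4→W2→J6 (+1); matched 6.
No augmenting path remains; maximum matching = 6.
König certificate: {W2, W3, W5, W6, W7, J7} is a vertex cover of size 6 (every listed pair touches it), so no matching can be larger.

6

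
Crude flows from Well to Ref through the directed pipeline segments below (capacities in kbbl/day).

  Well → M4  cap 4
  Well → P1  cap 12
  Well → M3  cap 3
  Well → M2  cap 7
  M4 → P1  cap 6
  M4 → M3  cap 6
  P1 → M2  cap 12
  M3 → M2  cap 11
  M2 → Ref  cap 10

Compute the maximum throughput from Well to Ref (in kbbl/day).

10

Augment Well→M2→Ref: bottleneck 7, flow now 7.
Augment Well→P1→M2→Ref: bottleneck 3, flow now 10.
No augmenting path remains; maximum flow = 10.
In the residual graph, reachable from Well: {Well, M4, P1, M3, M2}.
Min-cut edges: M2→Ref (10); capacity 10 = 10.
This cut is saturated, so no flow can exceed 10.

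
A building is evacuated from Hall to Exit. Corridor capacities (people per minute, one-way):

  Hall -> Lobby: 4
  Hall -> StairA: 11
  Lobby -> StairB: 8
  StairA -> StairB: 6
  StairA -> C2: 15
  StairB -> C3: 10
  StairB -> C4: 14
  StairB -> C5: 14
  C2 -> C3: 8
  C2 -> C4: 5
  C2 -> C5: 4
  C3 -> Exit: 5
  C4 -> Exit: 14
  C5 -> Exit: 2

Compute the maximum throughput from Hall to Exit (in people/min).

15

Augment Hall→Lobby→StairB→C3→Exit: bottleneck 4, flow now 4.
Augment Hall→StairA→StairB→C3→Exit: bottleneck 1, flow now 5.
Augment Hall→StairA→StairB→C4→Exit: bottleneck 5, flow now 10.
Augment Hall→StairA→C2→C4→Exit: bottleneck 5, flow now 15.
No augmenting path remains; maximum flow = 15.
In the residual graph, reachable from Hall: {Hall}.
Min-cut edges: Hall→Lobby (4), Hall→StairA (11); capacity 4 + 11 = 15.
This cut is saturated, so no flow can exceed 15.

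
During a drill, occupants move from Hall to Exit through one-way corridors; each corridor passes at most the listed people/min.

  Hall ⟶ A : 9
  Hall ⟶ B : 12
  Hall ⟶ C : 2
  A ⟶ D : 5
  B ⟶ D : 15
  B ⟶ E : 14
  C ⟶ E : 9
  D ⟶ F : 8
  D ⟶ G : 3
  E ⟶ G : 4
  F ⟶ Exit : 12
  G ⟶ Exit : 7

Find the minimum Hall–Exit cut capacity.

15

Augment Hall→A→D→F→Exit: bottleneck 5, flow now 5.
Augment Hall→B→D→F→Exit: bottleneck 3, flow now 8.
Augment Hall→B→D→G→Exit: bottleneck 3, flow now 11.
Augment Hall→B→E→G→Exit: bottleneck 4, flow now 15.
No augmenting path remains; maximum flow = 15.
By max-flow min-cut, the minimum cut capacity equals the max flow.
In the residual graph, reachable from Hall: {Hall, A, B, C, D, E}.
Min-cut edges: D→F (8), D→G (3), E→G (4); capacity 8 + 3 + 4 = 15.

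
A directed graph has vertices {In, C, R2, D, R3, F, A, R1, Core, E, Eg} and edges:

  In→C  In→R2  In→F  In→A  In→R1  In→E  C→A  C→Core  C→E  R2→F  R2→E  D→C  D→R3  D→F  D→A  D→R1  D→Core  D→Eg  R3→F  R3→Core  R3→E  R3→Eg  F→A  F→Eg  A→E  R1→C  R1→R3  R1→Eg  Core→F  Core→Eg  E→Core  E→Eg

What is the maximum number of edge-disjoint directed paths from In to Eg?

4

Assign every edge capacity 1; by Menger, the answer equals the max flow.
Path In→F→Eg (+1); total 1.
Path In→R1→Eg (+1); total 2.
Path In→E→Eg (+1); total 3.
Path In→C→Core→Eg (+1); total 4.
No residual In→Eg path; max flow = 4.
Certifying cut of size 4: {Core→Eg, E→Eg, F→Eg, In→R1}.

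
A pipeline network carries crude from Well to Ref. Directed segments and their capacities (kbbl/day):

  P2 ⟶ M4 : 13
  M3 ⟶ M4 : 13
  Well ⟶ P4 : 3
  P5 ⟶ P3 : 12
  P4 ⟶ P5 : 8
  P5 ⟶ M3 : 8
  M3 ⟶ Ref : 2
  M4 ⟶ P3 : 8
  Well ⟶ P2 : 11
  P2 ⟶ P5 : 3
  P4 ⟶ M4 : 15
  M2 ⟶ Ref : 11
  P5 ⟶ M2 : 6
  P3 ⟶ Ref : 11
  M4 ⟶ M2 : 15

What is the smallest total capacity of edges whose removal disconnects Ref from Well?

14

Augment Well→P4→P5→M2→Ref: bottleneck 3, flow now 3.
Augment Well→P2→P5→M2→Ref: bottleneck 3, flow now 6.
Augment Well→P2→M4→M2→Ref: bottleneck 5, flow now 11.
Augment Well→P2→M4→P3→Ref: bottleneck 3, flow now 14.
No augmenting path remains; maximum flow = 14.
By max-flow min-cut, the minimum cut capacity equals the max flow.
In the residual graph, reachable from Well: {Well}.
Min-cut edges: Well→P4 (3), Well→P2 (11); capacity 3 + 11 = 14.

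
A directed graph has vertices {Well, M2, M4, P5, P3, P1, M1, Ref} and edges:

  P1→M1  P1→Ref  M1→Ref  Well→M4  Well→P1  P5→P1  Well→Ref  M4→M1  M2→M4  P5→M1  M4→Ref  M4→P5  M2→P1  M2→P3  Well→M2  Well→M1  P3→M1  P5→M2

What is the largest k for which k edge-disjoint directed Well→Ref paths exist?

4

Assign every edge capacity 1; by Menger, the answer equals the max flow.
Path Well→Ref (+1); total 1.
Path Well→M4→Ref (+1); total 2.
Path Well→P1→Ref (+1); total 3.
Path Well→M1→Ref (+1); total 4.
No residual Well→Ref path; max flow = 4.
Certifying cut of size 4: {M1→Ref, M4→Ref, P1→Ref, Well→Ref}.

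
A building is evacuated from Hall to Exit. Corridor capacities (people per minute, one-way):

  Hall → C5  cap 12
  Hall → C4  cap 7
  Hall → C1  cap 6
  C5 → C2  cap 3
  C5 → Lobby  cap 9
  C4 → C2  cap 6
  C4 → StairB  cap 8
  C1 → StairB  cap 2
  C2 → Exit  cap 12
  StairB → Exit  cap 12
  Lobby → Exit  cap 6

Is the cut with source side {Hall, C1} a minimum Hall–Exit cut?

No — its capacity is 21, but the minimum cut has capacity 18.

Given cut capacity: 12 + 7 + 2 = 21.
Augment Hall→C5→C2→Exit: bottleneck 3, flow now 3.
Augment Hall→C5→Lobby→Exit: bottleneck 6, flow now 9.
Augment Hall→C4→C2→Exit: bottleneck 6, flow now 15.
Augment Hall→C4→StairB→Exit: bottleneck 1, flow now 16.
Augment Hall→C1→StairB→Exit: bottleneck 2, flow now 18.
No augmenting path remains; maximum flow = 18.
In the residual graph, reachable from Hall: {Hall, C5, C1, Lobby}.
Min-cut edges: Hall→C4 (7), C5→C2 (3), C1→StairB (2), Lobby→Exit (6); capacity 7 + 3 + 2 + 6 = 18.
Cut capacity 21 exceeds the max flow 18, so it is not minimum.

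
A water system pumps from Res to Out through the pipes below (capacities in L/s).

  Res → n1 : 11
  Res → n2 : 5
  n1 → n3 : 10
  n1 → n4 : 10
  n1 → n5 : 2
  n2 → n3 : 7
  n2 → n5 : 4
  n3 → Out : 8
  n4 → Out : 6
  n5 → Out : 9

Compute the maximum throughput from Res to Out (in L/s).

Augment Res→n1→n3→Out: bottleneck 8, flow now 8.
Augment Res→n1→n4→Out: bottleneck 3, flow now 11.
Augment Res→n2→n5→Out: bottleneck 4, flow now 15.
Augment Res→n2→n3→n1→n4→Out: bottleneck 1, flow now 16. (uses reverse residual edge)
No augmenting path remains; maximum flow = 16.
In the residual graph, reachable from Res: {Res}.
Min-cut edges: Res→n1 (11), Res→n2 (5); capacity 11 + 5 = 16.
This cut is saturated, so no flow can exceed 16.

16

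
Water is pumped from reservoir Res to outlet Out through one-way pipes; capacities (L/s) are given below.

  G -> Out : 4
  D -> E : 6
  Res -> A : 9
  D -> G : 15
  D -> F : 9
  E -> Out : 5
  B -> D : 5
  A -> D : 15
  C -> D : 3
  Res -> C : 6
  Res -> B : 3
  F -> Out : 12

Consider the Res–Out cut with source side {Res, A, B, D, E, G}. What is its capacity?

Edges leaving {Res, A, B, D, E, G}: Res→C (6), D→F (9), E→Out (5), G→Out (4).
Cut capacity = 6 + 9 + 5 + 4 = 24.

24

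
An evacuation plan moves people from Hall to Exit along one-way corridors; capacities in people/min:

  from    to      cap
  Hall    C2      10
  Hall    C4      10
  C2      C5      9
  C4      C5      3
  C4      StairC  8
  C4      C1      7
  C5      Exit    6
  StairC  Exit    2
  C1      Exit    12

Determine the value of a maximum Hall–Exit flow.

Augment Hall→C2→C5→Exit: bottleneck 6, flow now 6.
Augment Hall→C4→StairC→Exit: bottleneck 2, flow now 8.
Augment Hall→C4→C1→Exit: bottleneck 7, flow now 15.
No augmenting path remains; maximum flow = 15.
In the residual graph, reachable from Hall: {Hall, C2, C4, C5, StairC}.
Min-cut edges: C4→C1 (7), C5→Exit (6), StairC→Exit (2); capacity 7 + 6 + 2 = 15.
This cut is saturated, so no flow can exceed 15.

15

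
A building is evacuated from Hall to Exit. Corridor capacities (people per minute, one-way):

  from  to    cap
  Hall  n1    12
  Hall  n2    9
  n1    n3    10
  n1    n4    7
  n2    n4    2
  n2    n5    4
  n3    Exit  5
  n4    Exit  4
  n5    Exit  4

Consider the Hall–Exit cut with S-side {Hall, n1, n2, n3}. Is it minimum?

No — its capacity is 18, but the minimum cut has capacity 13.

Given cut capacity: 7 + 2 + 4 + 5 = 18.
Augment Hall→n1→n3→Exit: bottleneck 5, flow now 5.
Augment Hall→n1→n4→Exit: bottleneck 4, flow now 9.
Augment Hall→n2→n5→Exit: bottleneck 4, flow now 13.
No augmenting path remains; maximum flow = 13.
In the residual graph, reachable from Hall: {Hall, n1, n2, n3, n4}.
Min-cut edges: n2→n5 (4), n3→Exit (5), n4→Exit (4); capacity 4 + 5 + 4 = 13.
Cut capacity 18 exceeds the max flow 13, so it is not minimum.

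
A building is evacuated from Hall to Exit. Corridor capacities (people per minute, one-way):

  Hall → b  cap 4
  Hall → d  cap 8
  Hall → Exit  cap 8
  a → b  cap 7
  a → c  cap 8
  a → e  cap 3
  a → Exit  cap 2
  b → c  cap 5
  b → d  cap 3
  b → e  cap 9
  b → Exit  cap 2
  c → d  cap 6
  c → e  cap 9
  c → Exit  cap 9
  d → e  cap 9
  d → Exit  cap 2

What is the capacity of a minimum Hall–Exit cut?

Augment Hall→Exit: bottleneck 8, flow now 8.
Augment Hall→b→Exit: bottleneck 2, flow now 10.
Augment Hall→d→Exit: bottleneck 2, flow now 12.
Augment Hall→b→c→Exit: bottleneck 2, flow now 14.
No augmenting path remains; maximum flow = 14.
By max-flow min-cut, the minimum cut capacity equals the max flow.
In the residual graph, reachable from Hall: {Hall, d, e}.
Min-cut edges: Hall→b (4), Hall→Exit (8), d→Exit (2); capacity 4 + 8 + 2 = 14.

14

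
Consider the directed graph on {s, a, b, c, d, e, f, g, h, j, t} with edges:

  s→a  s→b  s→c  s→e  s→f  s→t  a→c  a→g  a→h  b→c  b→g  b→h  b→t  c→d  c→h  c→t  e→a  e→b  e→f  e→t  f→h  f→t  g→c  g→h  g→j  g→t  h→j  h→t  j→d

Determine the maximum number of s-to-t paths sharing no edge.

Assign every edge capacity 1; by Menger, the answer equals the max flow.
Path s→t (+1); total 1.
Path s→b→t (+1); total 2.
Path s→c→t (+1); total 3.
Path s→e→t (+1); total 4.
Path s→f→t (+1); total 5.
Path s→a→g→t (+1); total 6.
No residual s→t path; max flow = 6.
Certifying cut of size 6: {s→a, s→b, s→c, s→e, s→f, s→t}.

6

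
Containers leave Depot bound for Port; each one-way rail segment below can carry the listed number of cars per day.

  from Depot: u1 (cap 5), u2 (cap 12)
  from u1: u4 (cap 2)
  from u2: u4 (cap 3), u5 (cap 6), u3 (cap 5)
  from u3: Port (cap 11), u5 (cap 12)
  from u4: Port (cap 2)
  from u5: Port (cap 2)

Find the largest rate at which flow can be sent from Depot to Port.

Augment Depot→u1→u4→Port: bottleneck 2, flow now 2.
Augment Depot→u2→u3→Port: bottleneck 5, flow now 7.
Augment Depot→u2→u5→Port: bottleneck 2, flow now 9.
No augmenting path remains; maximum flow = 9.
In the residual graph, reachable from Depot: {Depot, u1, u2, u4, u5}.
Min-cut edges: u2→u3 (5), u4→Port (2), u5→Port (2); capacity 5 + 2 + 2 = 9.
This cut is saturated, so no flow can exceed 9.

9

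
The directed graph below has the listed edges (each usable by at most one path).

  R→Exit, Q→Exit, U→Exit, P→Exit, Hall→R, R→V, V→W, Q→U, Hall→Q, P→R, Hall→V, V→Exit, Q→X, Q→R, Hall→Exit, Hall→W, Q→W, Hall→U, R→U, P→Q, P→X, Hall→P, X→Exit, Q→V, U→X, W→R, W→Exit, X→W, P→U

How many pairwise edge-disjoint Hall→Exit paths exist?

7

Assign every edge capacity 1; by Menger, the answer equals the max flow.
Path Hall→Exit (+1); total 1.
Path Hall→P→Exit (+1); total 2.
Path Hall→Q→Exit (+1); total 3.
Path Hall→R→Exit (+1); total 4.
Path Hall→U→Exit (+1); total 5.
Path Hall→V→Exit (+1); total 6.
Path Hall→W→Exit (+1); total 7.
No residual Hall→Exit path; max flow = 7.
Certifying cut of size 7: {Hall→Exit, Hall→P, Hall→Q, Hall→R, Hall→U, Hall→V, Hall→W}.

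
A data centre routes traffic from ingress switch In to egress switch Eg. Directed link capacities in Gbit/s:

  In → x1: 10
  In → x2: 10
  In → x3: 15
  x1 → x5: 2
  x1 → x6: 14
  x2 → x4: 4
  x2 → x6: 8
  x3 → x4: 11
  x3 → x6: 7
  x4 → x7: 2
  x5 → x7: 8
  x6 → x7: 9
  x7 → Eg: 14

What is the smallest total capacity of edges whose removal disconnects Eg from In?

13

Augment In→x1→x5→x7→Eg: bottleneck 2, flow now 2.
Augment In→x1→x6→x7→Eg: bottleneck 8, flow now 10.
Augment In→x2→x4→x7→Eg: bottleneck 2, flow now 12.
Augment In→x2→x6→x7→Eg: bottleneck 1, flow now 13.
No augmenting path remains; maximum flow = 13.
By max-flow min-cut, the minimum cut capacity equals the max flow.
In the residual graph, reachable from In: {In, x1, x2, x3, x4, x6}.
Min-cut edges: x1→x5 (2), x4→x7 (2), x6→x7 (9); capacity 2 + 2 + 9 = 13.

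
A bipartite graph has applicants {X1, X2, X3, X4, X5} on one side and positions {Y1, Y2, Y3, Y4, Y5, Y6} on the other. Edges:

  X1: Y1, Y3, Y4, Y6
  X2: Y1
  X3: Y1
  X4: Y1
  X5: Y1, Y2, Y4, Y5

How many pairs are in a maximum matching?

3

Unit-capacity flow: source→left, listed edges, right→sink; max matching = max flow.
Augmenting path X1→Y1 (+1); matched 1.
Augmenting path X5→Y2 (+1); matched 2.
Augmenting path X2→Y1→X1→Y3 (+1); matched 3.
No augmenting path remains; maximum matching = 3.
König certificate: {X1, X5, Y1} is a vertex cover of size 3 (every listed pair touches it), so no matching can be larger.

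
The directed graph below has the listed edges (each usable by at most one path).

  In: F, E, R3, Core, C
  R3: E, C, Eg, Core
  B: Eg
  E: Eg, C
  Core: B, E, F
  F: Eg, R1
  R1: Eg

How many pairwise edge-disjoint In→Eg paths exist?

4

Assign every edge capacity 1; by Menger, the answer equals the max flow.
Path In→R3→Eg (+1); total 1.
Path In→E→Eg (+1); total 2.
Path In→F→Eg (+1); total 3.
Path In→Core→B→Eg (+1); total 4.
No residual In→Eg path; max flow = 4.
Certifying cut of size 4: {In→Core, In→E, In→F, In→R3}.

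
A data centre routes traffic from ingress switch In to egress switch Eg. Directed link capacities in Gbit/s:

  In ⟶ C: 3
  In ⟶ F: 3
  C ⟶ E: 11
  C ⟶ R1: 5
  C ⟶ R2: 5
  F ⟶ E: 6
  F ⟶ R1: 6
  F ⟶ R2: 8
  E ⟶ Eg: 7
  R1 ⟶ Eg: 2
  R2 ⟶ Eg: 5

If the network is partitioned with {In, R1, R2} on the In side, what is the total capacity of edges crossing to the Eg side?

13

Edges leaving {In, R1, R2}: In→C (3), In→F (3), R1→Eg (2), R2→Eg (5).
Cut capacity = 3 + 3 + 2 + 5 = 13.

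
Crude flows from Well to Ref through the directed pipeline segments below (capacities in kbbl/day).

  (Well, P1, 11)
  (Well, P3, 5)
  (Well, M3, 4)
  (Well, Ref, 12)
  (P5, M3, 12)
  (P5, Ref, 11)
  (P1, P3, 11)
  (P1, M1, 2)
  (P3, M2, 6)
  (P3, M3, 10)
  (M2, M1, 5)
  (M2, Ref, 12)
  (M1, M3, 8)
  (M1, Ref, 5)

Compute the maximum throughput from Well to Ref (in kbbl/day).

Augment Well→Ref: bottleneck 12, flow now 12.
Augment Well→P1→M1→Ref: bottleneck 2, flow now 14.
Augment Well→P3→M2→Ref: bottleneck 5, flow now 19.
Augment Well→P1→P3→M2→Ref: bottleneck 1, flow now 20.
No augmenting path remains; maximum flow = 20.
In the residual graph, reachable from Well: {Well, P1, P3, M3}.
Min-cut edges: Well→Ref (12), P1→M1 (2), P3→M2 (6); capacity 12 + 2 + 6 = 20.
This cut is saturated, so no flow can exceed 20.

20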